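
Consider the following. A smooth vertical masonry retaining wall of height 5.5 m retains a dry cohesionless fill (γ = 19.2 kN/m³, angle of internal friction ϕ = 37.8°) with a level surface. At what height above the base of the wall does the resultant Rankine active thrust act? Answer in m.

1.83 m

K_a = 0.2400.
The pressure distribution is triangular, so the resultant acts at H/3 above the base = 5.5/3 = 1.833 m.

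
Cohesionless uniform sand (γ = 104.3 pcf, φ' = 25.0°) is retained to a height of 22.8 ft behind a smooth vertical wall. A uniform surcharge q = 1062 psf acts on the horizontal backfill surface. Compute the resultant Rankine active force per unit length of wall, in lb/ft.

K_a = tan²(45° − φ/2) = 0.4059.
Soil triangle: ½ K_a γ H² = 0.5×0.4059×104.3×22.8² = 11000 lb/ft.
Surcharge rectangle: K_a q H = 0.4059×1062×22.8 = 9827 lb/ft.
Total = 11000 + 9827 = 20830 lb/ft.

20800 lb/ft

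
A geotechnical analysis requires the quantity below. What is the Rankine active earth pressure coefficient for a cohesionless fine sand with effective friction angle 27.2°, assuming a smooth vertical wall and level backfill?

0.373

K_a = tan²(45° − φ/2) = tan²(31.40°) = 0.3726.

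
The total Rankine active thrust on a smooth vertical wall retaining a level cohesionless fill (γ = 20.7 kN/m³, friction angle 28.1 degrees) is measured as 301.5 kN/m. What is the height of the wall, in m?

K_a = 0.3596. P_a = ½ K_a γ H² ⇒ H = √(2P_a/(K_a γ)).
H = √(2×301.5/(0.3596×20.7)) = 9.000 m.

9.00 m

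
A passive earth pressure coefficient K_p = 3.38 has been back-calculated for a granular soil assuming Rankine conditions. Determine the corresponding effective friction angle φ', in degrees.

K_p = (1+sin φ)/(1−sin φ) ⇒ sin φ = (K_p − 1)/(K_p + 1) = 0.5434.
φ = arcsin(0.5434) = 32.91°.

32.9°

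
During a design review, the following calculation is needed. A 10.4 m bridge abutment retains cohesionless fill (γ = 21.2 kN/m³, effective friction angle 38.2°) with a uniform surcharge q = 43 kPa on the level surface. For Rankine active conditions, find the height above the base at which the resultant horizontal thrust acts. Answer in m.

K_a = 0.2358.
Triangular part P₁ = ½K_aγH² = 270.3 at H/3 = 3.467 m; rectangular part P₂ = K_a q H = 105.4 at H/2 = 5.200 m.
ȳ = (P₁·3.467 + P₂·5.200)/(P₁+P₂) = 3.953 m.

3.95 m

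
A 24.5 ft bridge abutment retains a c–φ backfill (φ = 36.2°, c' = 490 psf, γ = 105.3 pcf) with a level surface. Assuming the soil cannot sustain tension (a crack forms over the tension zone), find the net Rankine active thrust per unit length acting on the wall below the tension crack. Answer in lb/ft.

513 lb/ft

K_a = 0.2574; √K_a = 0.5073.
Tension-crack depth z_c = 2c/(γ√K_a) = 2×490/(105.3×0.5073) = 18.34 ft.
σ_a at base = K_a γ H − 2c√K_a = 0.2574×105.3×24.5 − 2×490×0.5073 = 166.8 psf.
P_a = ½ × 166.8 × (H − z_c) = 0.5×166.8×6.155 = 513.4 lb/ft.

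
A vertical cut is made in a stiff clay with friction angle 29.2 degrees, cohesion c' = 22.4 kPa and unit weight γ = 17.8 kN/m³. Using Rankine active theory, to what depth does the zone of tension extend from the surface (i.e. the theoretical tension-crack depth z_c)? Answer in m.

4.29 m

K_a = tan²(45° − 29.2°/2) = 0.3442; √K_a = 0.5867.
The active pressure is zero where K_a γ z = 2c√K_a, so z_c = 2c/(γ√K_a) = 2×22.4/(17.8×0.5867) = 4.290 m.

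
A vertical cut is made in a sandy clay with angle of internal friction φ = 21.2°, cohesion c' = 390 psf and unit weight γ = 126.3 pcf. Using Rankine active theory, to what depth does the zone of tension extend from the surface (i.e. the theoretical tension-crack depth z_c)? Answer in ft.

K_a = tan²(45° − 21.2°/2) = 0.4688; √K_a = 0.6847.
The active pressure is zero where K_a γ z = 2c√K_a, so z_c = 2c/(γ√K_a) = 2×390/(126.3×0.6847) = 9.019 ft.

9.02 ft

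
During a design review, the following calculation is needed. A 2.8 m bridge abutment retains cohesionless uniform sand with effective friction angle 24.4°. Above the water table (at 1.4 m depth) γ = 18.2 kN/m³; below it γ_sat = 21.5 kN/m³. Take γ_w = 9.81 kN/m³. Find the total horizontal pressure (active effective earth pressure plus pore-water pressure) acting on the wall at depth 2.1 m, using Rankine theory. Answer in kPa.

K_a = (1 − sin φ)/(1 + sin φ) = 0.4153.
γ' = 21.5 − 9.81 = 11.69 kN/m³.
Effective vertical stress at 2.1 m: σ'_v = 18.2×1.4 + 11.69×0.700 = 33.66 kPa.
σ'_h = K_a σ'_v = 0.4153 × 33.66 = 13.98 kPa; u = γ_w × 0.700 = 6.867 kPa.
Total σ_h = 13.98 + 6.867 = 20.85 kPa.

20.8 kPa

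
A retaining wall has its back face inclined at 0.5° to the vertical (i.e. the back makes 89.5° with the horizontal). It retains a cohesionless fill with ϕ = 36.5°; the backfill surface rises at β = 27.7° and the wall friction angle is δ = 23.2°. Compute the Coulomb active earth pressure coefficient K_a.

0.363

K_a = sin²(α+φ) / [sin²α · sin(α−δ) · (1 + √{sin(φ+δ)sin(φ−β) / (sin(α−δ)sin(α+β))})²].
With α = 89.5°, φ = 36.5°, δ = 23.2°, β = 27.7°: K_a = 0.3633.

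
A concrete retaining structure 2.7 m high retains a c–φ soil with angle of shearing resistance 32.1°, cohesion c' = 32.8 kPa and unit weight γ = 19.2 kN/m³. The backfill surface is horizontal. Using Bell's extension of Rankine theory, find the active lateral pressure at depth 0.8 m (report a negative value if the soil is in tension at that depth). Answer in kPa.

K_a = (1 − sin φ)/(1 + sin φ) = 0.3060.
σ_a = K_a γ z − 2c√K_a = 0.3060×19.2×0.8 − 2×32.8×0.5532 = -31.59 kPa.

-31.6 kPa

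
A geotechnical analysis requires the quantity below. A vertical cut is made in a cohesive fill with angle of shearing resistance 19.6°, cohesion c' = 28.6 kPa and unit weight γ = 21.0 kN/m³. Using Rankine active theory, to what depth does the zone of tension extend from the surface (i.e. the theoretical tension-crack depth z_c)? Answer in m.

3.86 m

K_a = tan²(45° − 19.6°/2) = 0.4976; √K_a = 0.7054.
The active pressure is zero where K_a γ z = 2c√K_a, so z_c = 2c/(γ√K_a) = 2×28.6/(21.0×0.7054) = 3.861 m.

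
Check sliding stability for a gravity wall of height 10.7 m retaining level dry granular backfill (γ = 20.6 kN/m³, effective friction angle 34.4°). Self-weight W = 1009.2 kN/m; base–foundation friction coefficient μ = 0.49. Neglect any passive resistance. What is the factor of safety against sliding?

K_a = tan²(45° − 34.4°/2) = 0.2780.
P_a = ½K_aγH² = 0.5×0.2780×20.6×10.7² = 327.8 kN/m, acting at H/3 = 3.567 m above the base.
FS_sliding = μW / P_a = 0.49×1009.2 / 327.8 = 1.509.

1.51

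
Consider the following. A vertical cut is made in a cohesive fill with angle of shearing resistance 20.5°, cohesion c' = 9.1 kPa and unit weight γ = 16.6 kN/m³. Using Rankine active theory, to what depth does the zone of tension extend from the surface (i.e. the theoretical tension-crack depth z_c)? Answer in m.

K_a = tan²(45° − 20.5°/2) = 0.4813; √K_a = 0.6937.
The active pressure is zero where K_a γ z = 2c√K_a, so z_c = 2c/(γ√K_a) = 2×9.1/(16.6×0.6937) = 1.580 m.

1.58 m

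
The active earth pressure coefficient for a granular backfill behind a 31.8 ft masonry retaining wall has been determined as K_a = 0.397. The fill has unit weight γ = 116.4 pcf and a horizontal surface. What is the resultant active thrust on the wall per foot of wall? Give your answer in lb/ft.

P = ½ K_a γ H² = 0.5 × 0.397 × 116.4 × 31.8² = 23370 lb/ft.

23400 lb/ft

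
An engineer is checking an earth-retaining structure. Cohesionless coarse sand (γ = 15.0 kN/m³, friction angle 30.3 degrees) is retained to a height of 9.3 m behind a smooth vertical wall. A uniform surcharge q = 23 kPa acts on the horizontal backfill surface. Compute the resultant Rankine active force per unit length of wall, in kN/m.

284 kN/m

K_a = tan²(45° − φ/2) = 0.3293.
Soil triangle: ½ K_a γ H² = 0.5×0.3293×15.0×9.3² = 213.6 kN/m.
Surcharge rectangle: K_a q H = 0.3293×23×9.3 = 70.44 kN/m.
Total = 213.6 + 70.44 = 284.1 kN/m.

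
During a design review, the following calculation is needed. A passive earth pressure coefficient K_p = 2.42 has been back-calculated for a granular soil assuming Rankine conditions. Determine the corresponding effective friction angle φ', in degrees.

24.5°

K_p = (1+sin φ)/(1−sin φ) ⇒ sin φ = (K_p − 1)/(K_p + 1) = 0.4152.
φ = arcsin(0.4152) = 24.53°.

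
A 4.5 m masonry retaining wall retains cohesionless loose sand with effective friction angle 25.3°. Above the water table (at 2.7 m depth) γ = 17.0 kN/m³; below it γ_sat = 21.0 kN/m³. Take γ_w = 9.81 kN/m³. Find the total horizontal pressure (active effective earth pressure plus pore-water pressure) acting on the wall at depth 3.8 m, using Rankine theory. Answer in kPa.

34.1 kPa

K_a = (1 − sin φ)/(1 + sin φ) = 0.4012.
γ' = 21.0 − 9.81 = 11.19 kN/m³.
Effective vertical stress at 3.8 m: σ'_v = 17.0×2.7 + 11.19×1.10 = 58.21 kPa.
σ'_h = K_a σ'_v = 0.4012 × 58.21 = 23.35 kPa; u = γ_w × 1.10 = 10.79 kPa.
Total σ_h = 23.35 + 10.79 = 34.14 kPa.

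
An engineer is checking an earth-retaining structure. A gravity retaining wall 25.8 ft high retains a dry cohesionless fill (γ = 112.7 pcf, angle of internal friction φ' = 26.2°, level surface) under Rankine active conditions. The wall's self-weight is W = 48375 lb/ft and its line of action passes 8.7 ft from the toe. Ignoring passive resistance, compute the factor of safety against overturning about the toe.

3.37

K_a = tan²(45° − 26.2°/2) = 0.3874.
P_a = ½K_aγH² = 0.5×0.3874×112.7×25.8² = 14530 lb/ft, acting at H/3 = 8.600 ft above the base.
Overturning moment M_o = P_a × H/3 = 14530 × 8.600 = 125000.
Resisting moment M_r = W × 8.7 = 48375 × 8.7 = 420900.
FS_overturning = M_r/M_o = 420900/125000 = 3.367.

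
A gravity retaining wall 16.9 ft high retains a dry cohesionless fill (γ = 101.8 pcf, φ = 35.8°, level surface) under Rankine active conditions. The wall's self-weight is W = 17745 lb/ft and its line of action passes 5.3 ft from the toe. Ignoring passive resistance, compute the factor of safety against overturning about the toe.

4.39

K_a = tan²(45° − 35.8°/2) = 0.2619.
P_a = ½K_aγH² = 0.5×0.2619×101.8×16.9² = 3807 lb/ft, acting at H/3 = 5.633 ft above the base.
Overturning moment M_o = P_a × H/3 = 3807 × 5.633 = 21450.
Resisting moment M_r = W × 5.3 = 17745 × 5.3 = 94050.
FS_overturning = M_r/M_o = 94050/21450 = 4.386.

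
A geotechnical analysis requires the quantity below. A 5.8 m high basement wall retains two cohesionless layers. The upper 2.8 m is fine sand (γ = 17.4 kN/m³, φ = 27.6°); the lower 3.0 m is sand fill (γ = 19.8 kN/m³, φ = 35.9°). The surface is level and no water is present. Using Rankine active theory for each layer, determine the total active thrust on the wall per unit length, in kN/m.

86.4 kN/m

K_a1 = tan²(45°−27.6°/2) = 0.3668; K_a2 = tan²(45°−35.9°/2) = 0.2607.
Layer 1: σ at base = K_a1 γ₁ h₁ = 17.87 kPa; P₁ = ½×17.87×2.8 = 25.02.
Layer 2: σ_v at top = γ₁h₁ = 48.72; σ_h top = K_a2×48.72 = 12.70; σ_h base = K_a2×(48.72+19.8×3.0) = 28.19.
P₂ = ½(12.70+28.19)×3.0 = 61.34. Total P_a = 25.02+61.34 = 86.36 kN/m.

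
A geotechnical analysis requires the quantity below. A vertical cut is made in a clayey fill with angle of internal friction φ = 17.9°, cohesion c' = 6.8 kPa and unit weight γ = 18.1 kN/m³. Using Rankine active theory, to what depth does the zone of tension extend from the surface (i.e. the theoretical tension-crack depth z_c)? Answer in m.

K_a = tan²(45° − 17.9°/2) = 0.5298; √K_a = 0.7279.
The active pressure is zero where K_a γ z = 2c√K_a, so z_c = 2c/(γ√K_a) = 2×6.8/(18.1×0.7279) = 1.032 m.

1.03 m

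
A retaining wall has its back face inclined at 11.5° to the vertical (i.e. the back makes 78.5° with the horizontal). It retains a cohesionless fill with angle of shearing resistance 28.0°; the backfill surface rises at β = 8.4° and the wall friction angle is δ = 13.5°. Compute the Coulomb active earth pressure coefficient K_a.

0.472

K_a = sin²(α+φ) / [sin²α · sin(α−δ) · (1 + √{sin(φ+δ)sin(φ−β) / (sin(α−δ)sin(α+β))})²].
With α = 78.5°, φ = 28.0°, δ = 13.5°, β = 8.4°: K_a = 0.4723.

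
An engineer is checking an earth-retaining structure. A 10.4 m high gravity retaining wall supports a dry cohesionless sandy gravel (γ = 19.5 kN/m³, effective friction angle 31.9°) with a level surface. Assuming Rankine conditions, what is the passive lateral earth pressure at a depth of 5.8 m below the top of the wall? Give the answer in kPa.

K_p = (1 + sin φ)/(1 − sin φ) = 3.241.
σ_h = K_p γ z = 3.241 × 19.5 × 5.8 = 366.6 kPa.

367 kPa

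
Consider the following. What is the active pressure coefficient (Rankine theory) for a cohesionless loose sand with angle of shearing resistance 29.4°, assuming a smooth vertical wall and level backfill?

K_a = tan²(45° − φ/2) = tan²(30.30°) = 0.3415.

0.341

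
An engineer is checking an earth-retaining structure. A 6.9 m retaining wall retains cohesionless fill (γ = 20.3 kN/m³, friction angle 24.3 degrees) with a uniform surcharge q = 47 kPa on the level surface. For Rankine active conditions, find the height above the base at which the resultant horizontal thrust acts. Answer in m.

K_a = 0.4169.
Triangular part P₁ = ½K_aγH² = 201.5 at H/3 = 2.300 m; rectangular part P₂ = K_a q H = 135.2 at H/2 = 3.450 m.
ȳ = (P₁·2.300 + P₂·3.450)/(P₁+P₂) = 2.762 m.

2.76 m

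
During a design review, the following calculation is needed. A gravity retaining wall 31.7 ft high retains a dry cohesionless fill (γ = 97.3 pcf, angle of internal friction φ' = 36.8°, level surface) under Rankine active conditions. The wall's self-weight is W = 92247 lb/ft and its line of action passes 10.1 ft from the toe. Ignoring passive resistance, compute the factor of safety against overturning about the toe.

7.19

K_a = tan²(45° − 36.8°/2) = 0.2508.
P_a = ½K_aγH² = 0.5×0.2508×97.3×31.7² = 12260 lb/ft, acting at H/3 = 10.57 ft above the base.
Overturning moment M_o = P_a × H/3 = 12260 × 10.57 = 129500.
Resisting moment M_r = W × 10.1 = 92247 × 10.1 = 931700.
FS_overturning = M_r/M_o = 931700/129500 = 7.192.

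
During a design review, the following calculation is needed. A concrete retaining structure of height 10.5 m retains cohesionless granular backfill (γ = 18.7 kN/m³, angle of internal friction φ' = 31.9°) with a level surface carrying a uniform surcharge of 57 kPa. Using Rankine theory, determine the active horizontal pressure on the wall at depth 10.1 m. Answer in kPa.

75.9 kPa

K_a = (1 − sin φ)/(1 + sin φ) = 0.3085.
σ_v = γz + q = 18.7 × 10.1 + 57 = 245.9 kPa.
σ_h = K_a σ_v = 0.3085 × 245.9 = 75.86 kPa.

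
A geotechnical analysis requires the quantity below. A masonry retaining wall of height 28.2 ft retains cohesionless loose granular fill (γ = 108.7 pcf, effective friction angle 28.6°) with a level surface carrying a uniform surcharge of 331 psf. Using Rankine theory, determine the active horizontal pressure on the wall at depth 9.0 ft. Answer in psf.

K_a = (1 − sin φ)/(1 + sin φ) = 0.3525.
σ_v = γz + q = 108.7 × 9.0 + 331 = 1309 psf.
σ_h = K_a σ_v = 0.3525 × 1309 = 461.6 psf.

462 psf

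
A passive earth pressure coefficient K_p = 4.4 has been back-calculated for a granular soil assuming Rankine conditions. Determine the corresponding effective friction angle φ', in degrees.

39.0°

K_p = (1+sin φ)/(1−sin φ) ⇒ sin φ = (K_p − 1)/(K_p + 1) = 0.6296.
φ = arcsin(0.6296) = 39.02°.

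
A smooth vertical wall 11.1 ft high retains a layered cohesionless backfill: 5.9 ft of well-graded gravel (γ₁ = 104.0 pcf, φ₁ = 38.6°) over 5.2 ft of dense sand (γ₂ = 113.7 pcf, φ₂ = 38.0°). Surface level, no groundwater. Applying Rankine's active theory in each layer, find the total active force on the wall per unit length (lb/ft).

K_a1 = tan²(45°−38.6°/2) = 0.2316; K_a2 = tan²(45°−38.0°/2) = 0.2379.
Layer 1: σ at base = K_a1 γ₁ h₁ = 142.1 psf; P₁ = ½×142.1×5.9 = 419.3.
Layer 2: σ_v at top = γ₁h₁ = 613.6; σ_h top = K_a2×613.6 = 146.0; σ_h base = K_a2×(613.6+113.7×5.2) = 286.6.
P₂ = ½(146.0+286.6)×5.2 = 1125. Total P_a = 419.3+1125 = 1544 lb/ft.

1540 lb/ft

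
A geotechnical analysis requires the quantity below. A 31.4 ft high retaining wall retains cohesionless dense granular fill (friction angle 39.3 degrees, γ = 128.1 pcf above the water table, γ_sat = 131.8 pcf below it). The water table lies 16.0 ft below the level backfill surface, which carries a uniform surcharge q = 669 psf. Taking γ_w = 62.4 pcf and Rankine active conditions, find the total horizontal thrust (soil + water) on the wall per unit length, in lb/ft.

K_a = tan²(45° − φ/2) = 0.2245.
γ' = 131.8 − 62.4 = 69.40 pcf. h₂ = H − d_w = 15.4 ft.
σ'_h: at surface K_a·q = 150.2; at WT K_a(q+γd_w) = 610.2; at base K_a(q+γd_w+γ'h₂) = 850.1 psf.
P₁ = ½(150.2+610.2)×16.0 = 6083; P₂ = ½(610.2+850.1)×15.4 = 11240; P_w = ½γ_w h₂² = 7399.
Total = 6083+11240+7399 = 24730 lb/ft.

24700 lb/ft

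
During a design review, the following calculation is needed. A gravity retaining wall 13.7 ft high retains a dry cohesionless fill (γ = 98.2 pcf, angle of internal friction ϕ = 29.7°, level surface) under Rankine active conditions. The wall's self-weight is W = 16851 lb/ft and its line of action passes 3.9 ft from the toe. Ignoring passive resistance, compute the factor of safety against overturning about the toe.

K_a = tan²(45° − 29.7°/2) = 0.3374.
P_a = ½K_aγH² = 0.5×0.3374×98.2×13.7² = 3109 lb/ft, acting at H/3 = 4.567 ft above the base.
Overturning moment M_o = P_a × H/3 = 3109 × 4.567 = 14200.
Resisting moment M_r = W × 3.9 = 16851 × 3.9 = 65720.
FS_overturning = M_r/M_o = 65720/14200 = 4.629.

4.63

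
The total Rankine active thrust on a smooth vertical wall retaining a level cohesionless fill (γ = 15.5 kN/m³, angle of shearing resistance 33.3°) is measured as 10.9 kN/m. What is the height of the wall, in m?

2.20 m

K_a = 0.2911. P_a = ½ K_a γ H² ⇒ H = √(2P_a/(K_a γ)).
H = √(2×10.9/(0.2911×15.5)) = 2.198 m.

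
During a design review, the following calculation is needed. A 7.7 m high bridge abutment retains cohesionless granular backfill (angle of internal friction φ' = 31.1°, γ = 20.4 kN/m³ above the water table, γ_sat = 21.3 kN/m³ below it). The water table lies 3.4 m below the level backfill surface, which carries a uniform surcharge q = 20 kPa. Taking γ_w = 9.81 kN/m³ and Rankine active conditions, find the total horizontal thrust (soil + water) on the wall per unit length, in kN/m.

306 kN/m

K_a = tan²(45° − φ/2) = 0.3188.
γ' = 21.3 − 9.81 = 11.49 kN/m³. h₂ = H − d_w = 4.3 m.
σ'_h: at surface K_a·q = 6.376; at WT K_a(q+γd_w) = 28.49; at base K_a(q+γd_w+γ'h₂) = 44.24 kPa.
P₁ = ½(6.376+28.49)×3.4 = 59.27; P₂ = ½(28.49+44.24)×4.3 = 156.4; P_w = ½γ_w h₂² = 90.69.
Total = 59.27+156.4+90.69 = 306.3 kN/m.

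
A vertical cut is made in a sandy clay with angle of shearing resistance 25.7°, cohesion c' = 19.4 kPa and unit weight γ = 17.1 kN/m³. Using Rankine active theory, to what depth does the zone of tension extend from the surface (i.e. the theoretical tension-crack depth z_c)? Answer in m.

3.61 m

K_a = tan²(45° − 25.7°/2) = 0.3950; √K_a = 0.6285.
The active pressure is zero where K_a γ z = 2c√K_a, so z_c = 2c/(γ√K_a) = 2×19.4/(17.1×0.6285) = 3.610 m.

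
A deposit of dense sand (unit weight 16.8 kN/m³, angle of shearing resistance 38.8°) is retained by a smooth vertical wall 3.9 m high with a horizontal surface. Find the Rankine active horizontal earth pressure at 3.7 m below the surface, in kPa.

14.3 kPa

K_a = (1 − sin φ)/(1 + sin φ) = 0.2296.
σ_h = K_a γ z = 0.2296 × 16.8 × 3.7 = 14.27 kPa.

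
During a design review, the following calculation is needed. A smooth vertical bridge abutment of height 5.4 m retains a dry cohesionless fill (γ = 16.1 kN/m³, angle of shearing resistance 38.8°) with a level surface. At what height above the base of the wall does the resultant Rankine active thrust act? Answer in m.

1.80 m

K_a = 0.2296.
The pressure distribution is triangular, so the resultant acts at H/3 above the base = 5.4/3 = 1.800 m.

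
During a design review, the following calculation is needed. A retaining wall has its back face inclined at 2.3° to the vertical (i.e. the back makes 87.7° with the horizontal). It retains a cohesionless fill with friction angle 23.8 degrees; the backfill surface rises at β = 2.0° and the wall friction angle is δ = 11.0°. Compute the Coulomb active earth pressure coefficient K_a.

0.414

K_a = sin²(α+φ) / [sin²α · sin(α−δ) · (1 + √{sin(φ+δ)sin(φ−β) / (sin(α−δ)sin(α+β))})²].
With α = 87.7°, φ = 23.8°, δ = 11.0°, β = 2.0°: K_a = 0.4142.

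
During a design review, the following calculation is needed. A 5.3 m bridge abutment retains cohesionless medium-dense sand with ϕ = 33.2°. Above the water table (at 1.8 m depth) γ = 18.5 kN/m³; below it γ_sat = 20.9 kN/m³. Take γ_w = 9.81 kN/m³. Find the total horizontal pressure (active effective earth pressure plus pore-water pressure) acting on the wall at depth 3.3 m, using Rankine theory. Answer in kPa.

29.3 kPa

K_a = (1 − sin φ)/(1 + sin φ) = 0.2924.
γ' = 20.9 − 9.81 = 11.09 kN/m³.
Effective vertical stress at 3.3 m: σ'_v = 18.5×1.8 + 11.09×1.50 = 49.94 kPa.
σ'_h = K_a σ'_v = 0.2924 × 49.94 = 14.60 kPa; u = γ_w × 1.50 = 14.71 kPa.
Total σ_h = 14.60 + 14.71 = 29.31 kPa.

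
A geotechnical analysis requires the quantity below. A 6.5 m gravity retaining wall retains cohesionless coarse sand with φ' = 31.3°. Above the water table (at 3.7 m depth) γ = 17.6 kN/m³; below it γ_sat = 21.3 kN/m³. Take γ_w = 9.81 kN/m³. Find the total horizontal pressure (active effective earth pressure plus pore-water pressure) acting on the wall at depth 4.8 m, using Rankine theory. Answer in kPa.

35.4 kPa

K_a = (1 − sin φ)/(1 + sin φ) = 0.3162.
γ' = 21.3 − 9.81 = 11.49 kN/m³.
Effective vertical stress at 4.8 m: σ'_v = 17.6×3.7 + 11.49×1.10 = 77.76 kPa.
σ'_h = K_a σ'_v = 0.3162 × 77.76 = 24.59 kPa; u = γ_w × 1.10 = 10.79 kPa.
Total σ_h = 24.59 + 10.79 = 35.38 kPa.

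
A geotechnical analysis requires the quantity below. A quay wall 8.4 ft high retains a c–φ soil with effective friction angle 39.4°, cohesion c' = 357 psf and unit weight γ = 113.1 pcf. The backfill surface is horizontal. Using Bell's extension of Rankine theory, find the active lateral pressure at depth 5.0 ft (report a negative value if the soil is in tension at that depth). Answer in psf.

-211 psf

K_a = (1 − sin φ)/(1 + sin φ) = 0.2234.
σ_a = K_a γ z − 2c√K_a = 0.2234×113.1×5.0 − 2×357×0.4727 = -211.1 psf.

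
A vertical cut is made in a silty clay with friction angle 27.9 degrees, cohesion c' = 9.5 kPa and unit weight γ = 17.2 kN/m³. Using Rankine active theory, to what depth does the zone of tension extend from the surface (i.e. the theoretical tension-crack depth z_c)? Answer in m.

1.83 m

K_a = tan²(45° − 27.9°/2) = 0.3625; √K_a = 0.6020.
The active pressure is zero where K_a γ z = 2c√K_a, so z_c = 2c/(γ√K_a) = 2×9.5/(17.2×0.6020) = 1.835 m.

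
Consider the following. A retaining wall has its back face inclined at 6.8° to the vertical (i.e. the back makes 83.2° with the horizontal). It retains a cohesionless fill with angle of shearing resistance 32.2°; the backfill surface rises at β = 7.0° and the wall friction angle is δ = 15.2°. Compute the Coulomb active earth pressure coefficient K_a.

K_a = sin²(α+φ) / [sin²α · sin(α−δ) · (1 + √{sin(φ+δ)sin(φ−β) / (sin(α−δ)sin(α+β))})²].
With α = 83.2°, φ = 32.2°, δ = 15.2°, β = 7.0°: K_a = 0.3569.

0.357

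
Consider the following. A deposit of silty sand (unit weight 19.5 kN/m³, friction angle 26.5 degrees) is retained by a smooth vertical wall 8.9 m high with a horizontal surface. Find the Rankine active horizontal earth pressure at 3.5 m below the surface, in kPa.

K_a = (1 − sin φ)/(1 + sin φ) = 0.3829.
σ_h = K_a γ z = 0.3829 × 19.5 × 3.5 = 26.14 kPa.

26.1 kPa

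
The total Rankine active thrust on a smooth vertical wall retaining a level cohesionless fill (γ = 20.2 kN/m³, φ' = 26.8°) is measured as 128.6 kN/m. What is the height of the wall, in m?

5.80 m

K_a = 0.3785. P_a = ½ K_a γ H² ⇒ H = √(2P_a/(K_a γ)).
H = √(2×128.6/(0.3785×20.2)) = 5.800 m.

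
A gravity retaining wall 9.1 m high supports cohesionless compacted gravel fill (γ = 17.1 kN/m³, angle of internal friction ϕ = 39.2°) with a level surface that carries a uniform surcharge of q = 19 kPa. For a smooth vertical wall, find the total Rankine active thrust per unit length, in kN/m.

199 kN/m

K_a = tan²(45° − φ/2) = 0.2255.
Soil triangle: ½ K_a γ H² = 0.5×0.2255×17.1×9.1² = 159.6 kN/m.
Surcharge rectangle: K_a q H = 0.2255×19×9.1 = 38.98 kN/m.
Total = 159.6 + 38.98 = 198.6 kN/m.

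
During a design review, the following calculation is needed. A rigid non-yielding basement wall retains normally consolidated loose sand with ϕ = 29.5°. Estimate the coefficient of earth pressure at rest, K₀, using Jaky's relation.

K₀ = 1 − sin φ' = 1 − sin 29.5° = 0.5076.

0.508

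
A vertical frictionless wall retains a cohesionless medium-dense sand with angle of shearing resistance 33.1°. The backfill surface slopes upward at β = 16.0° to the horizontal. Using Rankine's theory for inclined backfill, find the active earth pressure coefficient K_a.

0.329

K_a = cos β · (cos β − √(cos²β − cos²φ)) / (cos β + √(cos²β − cos²φ)).
cos β = 0.9613, cos φ = 0.8377, √(cos²β − cos²φ) = 0.4714.
K_a = 0.9613 × (0.9613 − 0.4714)/(0.9613 + 0.4714) = 0.3286.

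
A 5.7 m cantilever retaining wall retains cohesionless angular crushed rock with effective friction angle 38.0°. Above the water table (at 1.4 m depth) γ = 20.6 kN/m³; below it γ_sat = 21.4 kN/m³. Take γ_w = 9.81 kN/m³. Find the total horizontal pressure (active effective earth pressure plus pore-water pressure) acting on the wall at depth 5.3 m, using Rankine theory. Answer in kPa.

K_a = (1 − sin φ)/(1 + sin φ) = 0.2379.
γ' = 21.4 − 9.81 = 11.59 kN/m³.
Effective vertical stress at 5.3 m: σ'_v = 20.6×1.4 + 11.59×3.90 = 74.04 kPa.
σ'_h = K_a σ'_v = 0.2379 × 74.04 = 17.61 kPa; u = γ_w × 3.90 = 38.26 kPa.
Total σ_h = 17.61 + 38.26 = 55.87 kPa.

55.9 kPa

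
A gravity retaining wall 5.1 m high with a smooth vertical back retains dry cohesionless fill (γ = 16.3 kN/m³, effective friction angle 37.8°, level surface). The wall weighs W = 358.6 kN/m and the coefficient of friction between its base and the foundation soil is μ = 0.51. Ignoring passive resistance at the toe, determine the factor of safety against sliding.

K_a = tan²(45° − 37.8°/2) = 0.2400.
P_a = ½K_aγH² = 0.5×0.2400×16.3×5.1² = 50.87 kN/m, acting at H/3 = 1.700 m above the base.
FS_sliding = μW / P_a = 0.51×358.6 / 50.87 = 3.595.

3.59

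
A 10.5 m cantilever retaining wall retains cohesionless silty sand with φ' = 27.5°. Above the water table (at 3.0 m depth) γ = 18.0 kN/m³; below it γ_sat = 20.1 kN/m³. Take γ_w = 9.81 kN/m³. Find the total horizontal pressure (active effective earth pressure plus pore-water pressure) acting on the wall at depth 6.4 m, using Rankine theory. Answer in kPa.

K_a = (1 − sin φ)/(1 + sin φ) = 0.3682.
γ' = 20.1 − 9.81 = 10.29 kN/m³.
Effective vertical stress at 6.4 m: σ'_v = 18.0×3.0 + 10.29×3.40 = 88.99 kPa.
σ'_h = K_a σ'_v = 0.3682 × 88.99 = 32.77 kPa; u = γ_w × 3.40 = 33.35 kPa.
Total σ_h = 32.77 + 33.35 = 66.12 kPa.

66.1 kPa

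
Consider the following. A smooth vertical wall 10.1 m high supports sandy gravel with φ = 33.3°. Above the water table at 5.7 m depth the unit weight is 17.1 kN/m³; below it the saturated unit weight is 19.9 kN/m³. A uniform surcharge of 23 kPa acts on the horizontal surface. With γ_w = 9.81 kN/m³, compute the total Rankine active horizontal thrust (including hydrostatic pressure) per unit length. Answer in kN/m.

K_a = tan²(45° − φ/2) = 0.2911.
γ' = 19.9 − 9.81 = 10.09 kN/m³. h₂ = H − d_w = 4.4 m.
σ'_h: at surface K_a·q = 6.696; at WT K_a(q+γd_w) = 35.07; at base K_a(q+γd_w+γ'h₂) = 48.00 kPa.
P₁ = ½(6.696+35.07)×5.7 = 119.0; P₂ = ½(35.07+48.00)×4.4 = 182.8; P_w = ½γ_w h₂² = 94.96.
Total = 119.0+182.8+94.96 = 396.8 kN/m.

397 kN/m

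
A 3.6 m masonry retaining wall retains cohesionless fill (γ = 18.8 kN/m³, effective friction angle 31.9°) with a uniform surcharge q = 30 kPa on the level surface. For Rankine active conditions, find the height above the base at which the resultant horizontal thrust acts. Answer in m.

K_a = 0.3085.
Triangular part P₁ = ½K_aγH² = 37.59 at H/3 = 1.200 m; rectangular part P₂ = K_a q H = 33.32 at H/2 = 1.800 m.
ȳ = (P₁·1.200 + P₂·1.800)/(P₁+P₂) = 1.482 m.

1.48 m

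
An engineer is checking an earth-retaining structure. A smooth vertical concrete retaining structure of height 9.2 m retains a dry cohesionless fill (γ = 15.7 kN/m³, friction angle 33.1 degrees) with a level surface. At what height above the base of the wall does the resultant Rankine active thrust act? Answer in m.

3.07 m

K_a = 0.2936.
The pressure distribution is triangular, so the resultant acts at H/3 above the base = 9.2/3 = 3.067 m.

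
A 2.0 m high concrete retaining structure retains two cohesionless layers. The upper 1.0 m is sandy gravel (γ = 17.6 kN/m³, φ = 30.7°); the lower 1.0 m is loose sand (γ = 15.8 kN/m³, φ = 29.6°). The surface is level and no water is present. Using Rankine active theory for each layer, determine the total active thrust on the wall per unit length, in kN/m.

11.5 kN/m

K_a1 = tan²(45°−30.7°/2) = 0.3240; K_a2 = tan²(45°−29.6°/2) = 0.3387.
Layer 1: σ at base = K_a1 γ₁ h₁ = 5.703 kPa; P₁ = ½×5.703×1.0 = 2.851.
Layer 2: σ_v at top = γ₁h₁ = 17.60; σ_h top = K_a2×17.60 = 5.962; σ_h base = K_a2×(17.60+15.8×1.0) = 11.31.
P₂ = ½(5.962+11.31)×1.0 = 8.638. Total P_a = 2.851+8.638 = 11.49 kN/m.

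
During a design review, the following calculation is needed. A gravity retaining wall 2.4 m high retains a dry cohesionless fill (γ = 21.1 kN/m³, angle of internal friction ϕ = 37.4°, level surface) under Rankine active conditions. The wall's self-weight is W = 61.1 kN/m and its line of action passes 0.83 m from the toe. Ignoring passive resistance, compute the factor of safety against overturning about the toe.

4.27

K_a = tan²(45° − 37.4°/2) = 0.2443.
P_a = ½K_aγH² = 0.5×0.2443×21.1×2.4² = 14.84 kN/m, acting at H/3 = 0.8000 m above the base.
Overturning moment M_o = P_a × H/3 = 14.84 × 0.8000 = 11.87.
Resisting moment M_r = W × 0.83 = 61.1 × 0.83 = 50.71.
FS_overturning = M_r/M_o = 50.71/11.87 = 4.271.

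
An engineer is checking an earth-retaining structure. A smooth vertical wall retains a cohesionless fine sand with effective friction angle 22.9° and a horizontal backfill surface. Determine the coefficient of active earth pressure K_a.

0.440

K_a = tan²(45° − φ/2) = tan²(33.55°) = 0.4398.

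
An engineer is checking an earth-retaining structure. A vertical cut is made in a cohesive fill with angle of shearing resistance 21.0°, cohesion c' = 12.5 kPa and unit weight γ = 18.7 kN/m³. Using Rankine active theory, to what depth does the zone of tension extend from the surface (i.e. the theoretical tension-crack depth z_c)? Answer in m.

1.95 m

K_a = tan²(45° − 21.0°/2) = 0.4724; √K_a = 0.6873.
The active pressure is zero where K_a γ z = 2c√K_a, so z_c = 2c/(γ√K_a) = 2×12.5/(18.7×0.6873) = 1.945 m.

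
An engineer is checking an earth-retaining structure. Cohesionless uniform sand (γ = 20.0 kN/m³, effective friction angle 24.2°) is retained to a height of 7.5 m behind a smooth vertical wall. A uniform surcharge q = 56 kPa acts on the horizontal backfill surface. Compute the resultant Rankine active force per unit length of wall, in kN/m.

411 kN/m

K_a = tan²(45° − φ/2) = 0.4185.
Soil triangle: ½ K_a γ H² = 0.5×0.4185×20.0×7.5² = 235.4 kN/m.
Surcharge rectangle: K_a q H = 0.4185×56×7.5 = 175.8 kN/m.
Total = 235.4 + 175.8 = 411.2 kN/m.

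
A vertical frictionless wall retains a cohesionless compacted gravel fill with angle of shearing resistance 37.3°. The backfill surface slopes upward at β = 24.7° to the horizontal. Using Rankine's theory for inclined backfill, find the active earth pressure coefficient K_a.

0.317

K_a = cos β · (cos β − √(cos²β − cos²φ)) / (cos β + √(cos²β − cos²φ)).
cos β = 0.9085, cos φ = 0.7955, √(cos²β − cos²φ) = 0.4389.
K_a = 0.9085 × (0.9085 − 0.4389)/(0.9085 + 0.4389) = 0.3167.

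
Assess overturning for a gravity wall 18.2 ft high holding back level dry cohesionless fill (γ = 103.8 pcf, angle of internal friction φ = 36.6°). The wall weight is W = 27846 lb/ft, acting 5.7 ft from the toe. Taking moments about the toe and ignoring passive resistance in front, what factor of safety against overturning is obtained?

6.02

K_a = tan²(45° − 36.6°/2) = 0.2530.
P_a = ½K_aγH² = 0.5×0.2530×103.8×18.2² = 4349 lb/ft, acting at H/3 = 6.067 ft above the base.
Overturning moment M_o = P_a × H/3 = 4349 × 6.067 = 26380.
Resisting moment M_r = W × 5.7 = 27846 × 5.7 = 158700.
FS_overturning = M_r/M_o = 158700/26380 = 6.016.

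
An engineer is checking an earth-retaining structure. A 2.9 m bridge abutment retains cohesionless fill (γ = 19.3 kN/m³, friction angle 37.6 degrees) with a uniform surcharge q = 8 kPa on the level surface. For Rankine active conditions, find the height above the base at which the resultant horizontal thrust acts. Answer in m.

K_a = 0.2421.
Triangular part P₁ = ½K_aγH² = 19.65 at H/3 = 0.9667 m; rectangular part P₂ = K_a q H = 5.617 at H/2 = 1.450 m.
ȳ = (P₁·0.9667 + P₂·1.450)/(P₁+P₂) = 1.074 m.

1.07 m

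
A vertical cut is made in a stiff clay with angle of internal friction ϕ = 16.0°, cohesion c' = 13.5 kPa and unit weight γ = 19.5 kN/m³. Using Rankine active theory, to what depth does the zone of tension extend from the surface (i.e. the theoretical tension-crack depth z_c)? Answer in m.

K_a = tan²(45° − 16.0°/2) = 0.5678; √K_a = 0.7536.
The active pressure is zero where K_a γ z = 2c√K_a, so z_c = 2c/(γ√K_a) = 2×13.5/(19.5×0.7536) = 1.837 m.

1.84 m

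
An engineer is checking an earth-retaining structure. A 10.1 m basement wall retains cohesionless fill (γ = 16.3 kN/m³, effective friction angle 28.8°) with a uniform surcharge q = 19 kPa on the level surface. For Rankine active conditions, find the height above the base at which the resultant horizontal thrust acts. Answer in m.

3.68 m

K_a = 0.3498.
Triangular part P₁ = ½K_aγH² = 290.8 at H/3 = 3.367 m; rectangular part P₂ = K_a q H = 67.12 at H/2 = 5.050 m.
ȳ = (P₁·3.367 + P₂·5.050)/(P₁+P₂) = 3.682 m.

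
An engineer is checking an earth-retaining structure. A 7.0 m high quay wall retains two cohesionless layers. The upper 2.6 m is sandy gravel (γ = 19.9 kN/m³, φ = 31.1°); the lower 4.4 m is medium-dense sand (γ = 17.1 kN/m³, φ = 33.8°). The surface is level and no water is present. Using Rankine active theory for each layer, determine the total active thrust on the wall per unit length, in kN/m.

K_a1 = tan²(45°−31.1°/2) = 0.3188; K_a2 = tan²(45°−33.8°/2) = 0.2851.
Layer 1: σ at base = K_a1 γ₁ h₁ = 16.49 kPa; P₁ = ½×16.49×2.6 = 21.44.
Layer 2: σ_v at top = γ₁h₁ = 51.74; σ_h top = K_a2×51.74 = 14.75; σ_h base = K_a2×(51.74+17.1×4.4) = 36.20.
P₂ = ½(14.75+36.20)×4.4 = 112.1. Total P_a = 21.44+112.1 = 133.5 kN/m.

134 kN/m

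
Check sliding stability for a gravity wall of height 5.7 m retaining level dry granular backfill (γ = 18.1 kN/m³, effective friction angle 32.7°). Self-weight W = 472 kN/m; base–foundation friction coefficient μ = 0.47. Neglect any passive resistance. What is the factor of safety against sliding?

K_a = tan²(45° − 32.7°/2) = 0.2985.
P_a = ½K_aγH² = 0.5×0.2985×18.1×5.7² = 87.77 kN/m, acting at H/3 = 1.900 m above the base.
FS_sliding = μW / P_a = 0.47×472 / 87.77 = 2.528.

2.53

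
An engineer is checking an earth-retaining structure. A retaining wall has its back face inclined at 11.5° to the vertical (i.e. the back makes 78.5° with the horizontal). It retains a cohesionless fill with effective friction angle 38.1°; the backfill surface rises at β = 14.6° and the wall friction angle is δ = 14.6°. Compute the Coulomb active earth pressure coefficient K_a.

K_a = sin²(α+φ) / [sin²α · sin(α−δ) · (1 + √{sin(φ+δ)sin(φ−β) / (sin(α−δ)sin(α+β))})²].
With α = 78.5°, φ = 38.1°, δ = 14.6°, β = 14.6°: K_a = 0.3646.

0.365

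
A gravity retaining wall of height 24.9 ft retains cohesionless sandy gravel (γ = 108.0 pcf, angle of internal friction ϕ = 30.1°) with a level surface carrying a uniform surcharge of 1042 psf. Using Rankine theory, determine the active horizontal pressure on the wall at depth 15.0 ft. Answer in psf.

K_a = (1 − sin φ)/(1 + sin φ) = 0.3320.
σ_v = γz + q = 108.0 × 15.0 + 1042 = 2662 psf.
σ_h = K_a σ_v = 0.3320 × 2662 = 883.8 psf.

884 psf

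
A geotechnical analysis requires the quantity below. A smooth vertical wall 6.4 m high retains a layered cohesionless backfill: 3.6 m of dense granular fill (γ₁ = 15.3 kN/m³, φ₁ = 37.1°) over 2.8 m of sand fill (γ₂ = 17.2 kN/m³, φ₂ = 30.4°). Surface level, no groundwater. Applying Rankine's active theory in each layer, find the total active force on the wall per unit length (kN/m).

97.2 kN/m

K_a1 = tan²(45°−37.1°/2) = 0.2475; K_a2 = tan²(45°−30.4°/2) = 0.3280.
Layer 1: σ at base = K_a1 γ₁ h₁ = 13.63 kPa; P₁ = ½×13.63×3.6 = 24.54.
Layer 2: σ_v at top = γ₁h₁ = 55.08; σ_h top = K_a2×55.08 = 18.07; σ_h base = K_a2×(55.08+17.2×2.8) = 33.86.
P₂ = ½(18.07+33.86)×2.8 = 72.70. Total P_a = 24.54+72.70 = 97.24 kN/m.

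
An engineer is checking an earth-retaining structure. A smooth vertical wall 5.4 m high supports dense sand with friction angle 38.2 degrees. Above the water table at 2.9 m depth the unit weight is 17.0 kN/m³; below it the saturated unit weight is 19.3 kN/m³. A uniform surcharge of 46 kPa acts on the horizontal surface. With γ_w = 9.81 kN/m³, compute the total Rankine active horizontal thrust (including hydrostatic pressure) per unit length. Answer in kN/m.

K_a = tan²(45° − φ/2) = 0.2358.
γ' = 19.3 − 9.81 = 9.490 kN/m³. h₂ = H − d_w = 2.5 m.
σ'_h: at surface K_a·q = 10.85; at WT K_a(q+γd_w) = 22.47; at base K_a(q+γd_w+γ'h₂) = 28.06 kPa.
P₁ = ½(10.85+22.47)×2.9 = 48.31; P₂ = ½(22.47+28.06)×2.5 = 63.17; P_w = ½γ_w h₂² = 30.66.
Total = 48.31+63.17+30.66 = 142.1 kN/m.

142 kN/m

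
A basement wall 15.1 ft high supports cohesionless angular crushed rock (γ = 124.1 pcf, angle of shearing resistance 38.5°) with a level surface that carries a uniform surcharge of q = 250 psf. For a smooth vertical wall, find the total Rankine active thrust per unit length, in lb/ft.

4170 lb/ft

K_a = tan²(45° − φ/2) = 0.2327.
Soil triangle: ½ K_a γ H² = 0.5×0.2327×124.1×15.1² = 3292 lb/ft.
Surcharge rectangle: K_a q H = 0.2327×250×15.1 = 878.3 lb/ft.
Total = 3292 + 878.3 = 4170 lb/ft.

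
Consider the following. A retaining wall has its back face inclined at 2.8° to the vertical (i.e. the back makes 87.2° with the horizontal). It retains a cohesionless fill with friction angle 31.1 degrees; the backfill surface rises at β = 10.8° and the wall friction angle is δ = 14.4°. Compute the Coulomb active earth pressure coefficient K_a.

0.356

K_a = sin²(α+φ) / [sin²α · sin(α−δ) · (1 + √{sin(φ+δ)sin(φ−β) / (sin(α−δ)sin(α+β))})²].
With α = 87.2°, φ = 31.1°, δ = 14.4°, β = 10.8°: K_a = 0.3561.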